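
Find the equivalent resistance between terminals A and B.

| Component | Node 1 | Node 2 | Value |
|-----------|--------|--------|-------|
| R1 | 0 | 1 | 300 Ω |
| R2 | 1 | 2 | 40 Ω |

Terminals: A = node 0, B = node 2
Reduce the network between node 0 (A) and node 2 (B) by series/parallel combination:
  Rs1 = R1 + R2 (series, joined only at node 1) = 300 + 40 = 340 Ω
R_eq = 340 Ω

Final answer: 340 Ω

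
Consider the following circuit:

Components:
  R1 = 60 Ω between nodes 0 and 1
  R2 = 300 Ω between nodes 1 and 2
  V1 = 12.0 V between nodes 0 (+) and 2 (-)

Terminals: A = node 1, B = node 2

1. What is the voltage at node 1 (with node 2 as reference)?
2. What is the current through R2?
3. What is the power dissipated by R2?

Nodal analysis, taking node 2 as the 0 V reference.
Source V1 fixes V_0 = 12 V.
KCL at each unknown node (sum of currents leaving = 0; resistances in Ω):
  Node 1: (V_1 - 12)/60 + (V_1 - 0)/300 = 0
Collecting terms: 0.02 × V_1 = 0.2  =>  V_1 = 10 V
Part 1:
  Read off the nodal solution: V_1 = 10 V
Part 2:
  I_R2 = (V_1 - V_2)/R2 = (10 - 0)/300 = 0.03333 A
  Magnitude: I_R2 = 0.03333 A
Part 3:
  I_R2 = (V_1 - V_2)/R2 = (10 - 0)/300 = 0.03333 A
  P_R2 = I_R2² × R2 = (0.03333)² × 300 = 0.3333 W

Final answers:
1. V_1 = 10 V
2. I_R2 = 0.03333 A
3. P_R2 = 0.3333 W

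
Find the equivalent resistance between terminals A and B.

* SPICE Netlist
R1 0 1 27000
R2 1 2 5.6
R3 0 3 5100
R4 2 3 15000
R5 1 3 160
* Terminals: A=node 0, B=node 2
The network is not a plain series/parallel combination. Inject a 1 A test current into terminal A (node 0) and return it from terminal B (node 2); then R_eq = V_A / (1 A).
Nodal analysis, taking node 2 as the 0 V reference.
Current source I_test pushes 1 A into node 0 and draws it out of node 2.
KCL at each unknown node (sum of currents leaving = 0; resistances in Ω):
  Node 0: (V_0 - V_1)/27000 + (V_0 - V_3)/5100 - 1 = 0
  Node 1: (V_1 - V_0)/27000 + (V_1 - 0)/5.6 + (V_1 - V_3)/160 = 0
  Node 3: (V_3 - V_0)/5100 + (V_3 - V_1)/160 + (V_3 - 0)/15000 = 0
Collecting terms (coefficients in siemens):
  0.0002331·V_0 - 0.00003704·V_1 - 0.0001961·V_3 = 1
  0.1849·V_1 - 0.00003704·V_0 - 0.00625·V_3 = 0
  0.006513·V_3 - 0.0001961·V_0 - 0.00625·V_1 = 0
Solving these 3 simultaneous equations (Gaussian elimination) gives:
  V_0 = 4407 V, V_1 = 5.548 V, V_3 = 138 V
R_eq = V_0 / 1 A = 4407 Ω = 4.407 kΩ

Final answer: 4.407 kΩ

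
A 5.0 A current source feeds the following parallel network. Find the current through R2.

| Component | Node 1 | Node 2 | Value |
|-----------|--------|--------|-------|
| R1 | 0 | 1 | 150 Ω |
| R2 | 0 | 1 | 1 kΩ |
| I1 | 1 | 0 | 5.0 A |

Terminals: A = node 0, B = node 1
All resistors sit directly between nodes 0 and 1, so they are in parallel and share one voltage V; the full source current 5 A splits among them.
1/R_par = 1/150 + 1/1000 = 0.007667 S  =>  R_par = 130.4 Ω
V = I × R_par = 5 × 130.4 = 652.2 V
I_R2 = V/R2 = 652.2/1000 = 0.6522 A

Final answer: 0.6522 A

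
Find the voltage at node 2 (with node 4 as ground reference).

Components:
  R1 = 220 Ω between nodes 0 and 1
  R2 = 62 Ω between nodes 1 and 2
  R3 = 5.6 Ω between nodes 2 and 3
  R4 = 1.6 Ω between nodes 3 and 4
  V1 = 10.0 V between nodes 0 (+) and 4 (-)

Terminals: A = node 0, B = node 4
Nodal analysis, taking node 4 as the 0 V reference.
Source V1 fixes V_0 = 10 V.
KCL at each unknown node (sum of currents leaving = 0; resistances in Ω):
  Node 1: (V_1 - 10)/220 + (V_1 - V_2)/62 = 0
  Node 2: (V_2 - V_1)/62 + (V_2 - V_3)/5.6 = 0
  Node 3: (V_3 - V_2)/5.6 + (V_3 - 0)/1.6 = 0
Collecting terms (coefficients in siemens):
  0.02067·V_1 - 0.01613·V_2 = 0.04545
  0.1947·V_2 - 0.01613·V_1 - 0.1786·V_3 = 0
  0.8036·V_3 - 0.1786·V_2 = 0
Solving these 3 simultaneous equations (Gaussian elimination) gives:
  V_1 = 2.393 V, V_2 = 0.249 V, V_3 = 0.05533 V
The requested potential is V_2 = 0.249 V.

Final answer: V_2 = 0.249 V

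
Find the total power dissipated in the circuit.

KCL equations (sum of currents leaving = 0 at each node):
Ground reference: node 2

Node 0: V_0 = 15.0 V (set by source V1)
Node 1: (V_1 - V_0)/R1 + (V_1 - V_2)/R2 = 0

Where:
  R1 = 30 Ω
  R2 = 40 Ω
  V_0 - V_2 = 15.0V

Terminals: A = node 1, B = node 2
Nodal analysis, taking node 2 as the 0 V reference.
Source V1 fixes V_0 = 15 V.
KCL at each unknown node (sum of currents leaving = 0; resistances in Ω):
  Node 1: (V_1 - 15)/30 + (V_1 - 0)/40 = 0
Collecting terms: 0.05833 × V_1 = 0.5  =>  V_1 = 8.571 V
Power in each resistor, P = (ΔV)²/R:
  P_R1 = (15 - 8.571)²/30 = 1.378 W
  P_R2 = (8.571 - 0)²/40 = 1.837 W
P_total = P_R1 + P_R2 = 3.214 W

Final answer: 3.214 W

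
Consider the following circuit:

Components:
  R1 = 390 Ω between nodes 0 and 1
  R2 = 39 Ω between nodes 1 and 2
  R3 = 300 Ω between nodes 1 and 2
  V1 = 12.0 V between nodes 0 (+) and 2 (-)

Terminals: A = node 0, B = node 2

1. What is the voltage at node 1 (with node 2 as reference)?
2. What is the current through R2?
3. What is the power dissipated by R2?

Nodal analysis, taking node 2 as the 0 V reference.
Source V1 fixes V_0 = 12 V.
KCL at each unknown node (sum of currents leaving = 0; resistances in Ω):
  Node 1: (V_1 - 12)/390 + (V_1 - 0)/39 + (V_1 - 0)/300 = 0
Collecting terms: 0.03154 × V_1 = 0.03077  =>  V_1 = 0.9756 V
Part 1:
  Read off the nodal solution: V_1 = 0.9756 V
Part 2:
  I_R2 = (V_1 - V_2)/R2 = (0.9756 - 0)/39 = 0.02502 A
  Magnitude: I_R2 = 0.02502 A
Part 3:
  I_R2 = (V_1 - V_2)/R2 = (0.9756 - 0)/39 = 0.02502 A
  P_R2 = I_R2² × R2 = (0.02502)² × 39 = 0.02441 W

Final answers:
1. V_1 = 0.9756 V
2. I_R2 = 0.02502 A
3. P_R2 = 0.02441 W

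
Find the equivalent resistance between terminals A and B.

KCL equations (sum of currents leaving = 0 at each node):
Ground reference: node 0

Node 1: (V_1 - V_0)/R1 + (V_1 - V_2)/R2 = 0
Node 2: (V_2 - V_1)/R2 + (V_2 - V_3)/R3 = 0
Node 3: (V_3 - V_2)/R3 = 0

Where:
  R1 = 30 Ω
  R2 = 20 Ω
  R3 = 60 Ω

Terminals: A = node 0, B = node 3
Reduce the network between node 0 (A) and node 3 (B) by series/parallel combination:
  Rs1 = R1 + R2 (series, joined only at node 1) = 30 + 20 = 50 Ω
  Rs2 = R3 + Rs1 (series, joined only at node 2) = 60 + 50 = 110 Ω
R_eq = 110 Ω

Final answer: 110 Ω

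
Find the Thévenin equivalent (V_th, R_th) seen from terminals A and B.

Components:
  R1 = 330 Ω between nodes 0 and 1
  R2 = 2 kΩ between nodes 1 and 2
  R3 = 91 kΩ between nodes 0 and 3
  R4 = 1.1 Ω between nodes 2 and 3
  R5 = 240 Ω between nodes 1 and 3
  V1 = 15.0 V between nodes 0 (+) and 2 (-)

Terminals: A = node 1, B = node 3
Step 1 — V_th is the open-circuit voltage V_A - V_B (nothing connected across the terminals).
Nodal analysis, taking node 2 as the 0 V reference.
Source V1 fixes V_0 = 15 V.
KCL at each unknown node (sum of currents leaving = 0; resistances in Ω):
  Node 1: (V_1 - 15)/330 + (V_1 - 0)/2000 + (V_1 - V_3)/240 = 0
  Node 3: (V_3 - 15)/91000 + (V_3 - 0)/1.1 + (V_3 - V_1)/240 = 0
Collecting terms (coefficients in siemens):
  0.007697·V_1 - 0.004167·V_3 = 0.04545
  0.9133·V_3 - 0.004167·V_1 = 0.0001648
Determinant D = (0.007697)(0.9133) - (-0.004167)(-0.004167) = 0.007012
V_1 = [(0.04545)(0.9133) - (-0.004167)(0.0001648)]/D = 5.92 V
V_3 = [(0.007697)(0.0001648) - (0.04545)(-0.004167)]/D = 0.02719 V
V_th = V_1 - V_3 = 5.92 - 0.02719 = 5.893 V
Step 2 — R_th: zero the source — replace V1 by a short circuit (node 2 merges into node 0) — and find the resistance seen between A (node 1) and B (node 3).
Reduce the network between node 1 (A) and node 3 (B) by series/parallel combination:
  Rp1 = R1 ‖ R2 (parallel, both between nodes 0 and 1) = 1/(1/330 + 1/2000) = 283.3 Ω
  Rp2 = R3 ‖ R4 (parallel, both between nodes 0 and 3) = 1/(1/91000 + 1/1.1) = 1.1 Ω
  Rs1 = Rp1 + Rp2 (series, joined only at node 0) = 283.3 + 1.1 = 284.4 Ω
  Rp3 = R5 ‖ Rs1 (parallel, both between nodes 1 and 3) = 1/(1/240 + 1/284.4) = 130.2 Ω
R_th = 130.2 Ω

Final answer: V_th = 5.893 V, R_th = 130.2 Ω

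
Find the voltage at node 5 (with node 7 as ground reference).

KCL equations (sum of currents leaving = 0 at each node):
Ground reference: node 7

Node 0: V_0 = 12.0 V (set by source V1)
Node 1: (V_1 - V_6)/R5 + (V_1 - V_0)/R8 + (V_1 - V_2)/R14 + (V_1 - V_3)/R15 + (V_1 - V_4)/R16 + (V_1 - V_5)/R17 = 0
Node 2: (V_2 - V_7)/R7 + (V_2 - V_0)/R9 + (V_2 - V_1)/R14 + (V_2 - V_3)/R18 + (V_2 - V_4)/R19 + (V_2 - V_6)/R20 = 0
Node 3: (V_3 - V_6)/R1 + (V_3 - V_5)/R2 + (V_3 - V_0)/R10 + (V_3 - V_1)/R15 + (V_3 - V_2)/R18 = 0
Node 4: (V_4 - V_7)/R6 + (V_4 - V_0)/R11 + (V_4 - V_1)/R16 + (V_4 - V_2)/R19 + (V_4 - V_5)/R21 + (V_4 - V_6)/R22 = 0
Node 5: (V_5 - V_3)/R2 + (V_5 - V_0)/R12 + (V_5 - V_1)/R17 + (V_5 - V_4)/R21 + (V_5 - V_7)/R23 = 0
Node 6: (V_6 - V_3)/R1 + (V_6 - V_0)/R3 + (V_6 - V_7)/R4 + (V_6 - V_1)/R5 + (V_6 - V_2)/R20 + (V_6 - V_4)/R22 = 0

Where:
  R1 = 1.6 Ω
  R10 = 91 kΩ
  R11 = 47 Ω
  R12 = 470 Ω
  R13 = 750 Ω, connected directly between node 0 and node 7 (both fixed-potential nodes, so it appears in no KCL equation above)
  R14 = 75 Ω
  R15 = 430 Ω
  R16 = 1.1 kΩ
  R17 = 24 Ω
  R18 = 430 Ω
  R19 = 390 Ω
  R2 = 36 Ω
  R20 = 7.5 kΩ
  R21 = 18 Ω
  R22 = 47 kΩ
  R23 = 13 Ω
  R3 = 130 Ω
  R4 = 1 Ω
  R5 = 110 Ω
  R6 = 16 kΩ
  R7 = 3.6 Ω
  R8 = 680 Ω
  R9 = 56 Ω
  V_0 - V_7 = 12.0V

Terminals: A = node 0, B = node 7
Nodal analysis, taking node 7 as the 0 V reference.
Source V1 fixes V_0 = 12 V.
KCL at each unknown node (sum of currents leaving = 0; resistances in Ω):
  Node 1: (V_1 - V_6)/110 + (V_1 - 12)/680 + (V_1 - V_2)/75 + (V_1 - V_3)/430 + (V_1 - V_4)/1100 + (V_1 - V_5)/24 = 0
  Node 2: (V_2 - 0)/3.6 + (V_2 - 12)/56 + (V_2 - V_1)/75 + (V_2 - V_3)/430 + (V_2 - V_4)/390 + (V_2 - V_6)/7500 = 0
  Node 3: (V_3 - V_6)/1.6 + (V_3 - V_5)/36 + (V_3 - 12)/91000 + (V_3 - V_1)/430 + (V_3 - V_2)/430 = 0
  Node 4: (V_4 - 0)/16000 + (V_4 - 12)/47 + (V_4 - V_1)/1100 + (V_4 - V_2)/390 + (V_4 - V_5)/18 + (V_4 - V_6)/47000 = 0
  Node 5: (V_5 - V_3)/36 + (V_5 - 12)/470 + (V_5 - V_1)/24 + (V_5 - V_4)/18 + (V_5 - 0)/13 = 0
  Node 6: (V_6 - V_3)/1.6 + (V_6 - 12)/130 + (V_6 - 0)/1 + (V_6 - V_1)/110 + (V_6 - V_2)/7500 + (V_6 - V_4)/47000 = 0
Collecting terms (coefficients in siemens):
  0.0688·V_1 - 0.01333·V_2 - 0.002326·V_3 - 0.0009091·V_4 - 0.04167·V_5 - 0.009091·V_6 = 0.01765
  0.314·V_2 - 0.01333·V_1 - 0.002326·V_3 - 0.002564·V_4 - 0.0001333·V_6 = 0.2143
  0.6574·V_3 - 0.002326·V_1 - 0.002326·V_2 - 0.02778·V_5 - 0.625·V_6 = 0.0001319
  0.08039·V_4 - 0.0009091·V_1 - 0.002564·V_2 - 0.05556·V_5 - 0.00002128·V_6 = 0.2553
  0.2041·V_5 - 0.04167·V_1 - 0.02778·V_3 - 0.05556·V_4 = 0.02553
  1.642·V_6 - 0.009091·V_1 - 0.0001333·V_2 - 0.625·V_3 - 0.00002128·V_4 = 0.09231
Solving these 6 simultaneous equations (Gaussian elimination) gives:
  V_1 = 1.488 V, V_2 = 0.7829 V, V_3 = 0.218 V, V_4 = 4.354 V
  V_5 = 1.644 V, V_6 = 0.1476 V
The requested potential is V_5 = 1.644 V.

Final answer: V_5 = 1.644 V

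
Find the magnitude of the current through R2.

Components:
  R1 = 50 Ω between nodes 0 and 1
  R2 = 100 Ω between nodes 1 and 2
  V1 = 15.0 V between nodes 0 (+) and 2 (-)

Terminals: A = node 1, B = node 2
Nodal analysis, taking node 2 as the 0 V reference.
Source V1 fixes V_0 = 15 V.
KCL at each unknown node (sum of currents leaving = 0; resistances in Ω):
  Node 1: (V_1 - 15)/50 + (V_1 - 0)/100 = 0
Collecting terms: 0.03 × V_1 = 0.3  =>  V_1 = 10 V
I_R2 = (V_1 - V_2)/R2 = (10 - 0)/100 = 0.1 A
|I_R2| = 0.1 A

Final answer: |I_R2| = 0.1 A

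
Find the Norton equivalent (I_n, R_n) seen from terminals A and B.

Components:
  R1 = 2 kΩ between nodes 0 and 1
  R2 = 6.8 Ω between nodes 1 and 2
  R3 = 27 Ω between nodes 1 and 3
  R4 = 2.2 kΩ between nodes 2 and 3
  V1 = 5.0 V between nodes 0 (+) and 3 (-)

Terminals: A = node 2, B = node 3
Find the Thévenin equivalent first; then I_n = V_th/R_th and R_n = R_th.
Step 1 — V_th is the open-circuit voltage V_A - V_B (nothing connected across the terminals).
Nodal analysis, taking node 3 as the 0 V reference.
Source V1 fixes V_0 = 5 V.
KCL at each unknown node (sum of currents leaving = 0; resistances in Ω):
  Node 1: (V_1 - 5)/2000 + (V_1 - V_2)/6.8 + (V_1 - 0)/27 = 0
  Node 2: (V_2 - V_1)/6.8 + (V_2 - 0)/2200 = 0
Collecting terms (coefficients in siemens):
  0.1846·V_1 - 0.1471·V_2 = 0.0025
  0.1475·V_2 - 0.1471·V_1 = 0
Determinant D = (0.1846)(0.1475) - (-0.1471)(-0.1471) = 0.005604
V_1 = [(0.0025)(0.1475) - (-0.1471)(0)]/D = 0.06581 V
V_2 = [(0.1846)(0) - (0.0025)(-0.1471)]/D = 0.0656 V
V_th = V_2 - V_3 = 0.0656 - 0 = 0.0656 V
Step 2 — R_th: zero the source — replace V1 by a short circuit (node 3 merges into node 0) — and find the resistance seen between A (node 2) and B (node 0).
Reduce the network between node 2 (A) and node 0 (B) by series/parallel combination:
  Rp1 = R1 ‖ R3 (parallel, both between nodes 0 and 1) = 1/(1/2000 + 1/27) = 26.64 Ω
  Rs1 = R2 + Rp1 (series, joined only at node 1) = 6.8 + 26.64 = 33.44 Ω
  Rp2 = R4 ‖ Rs1 (parallel, both between nodes 0 and 2) = 1/(1/2200 + 1/33.44) = 32.94 Ω
R_th = 32.94 Ω
I_n = V_th/R_th = 0.0656/32.94 = 0.001992 A, and R_n = R_th = 32.94 Ω

Final answer: I_n = 0.001992 A, R_n = 32.94 Ω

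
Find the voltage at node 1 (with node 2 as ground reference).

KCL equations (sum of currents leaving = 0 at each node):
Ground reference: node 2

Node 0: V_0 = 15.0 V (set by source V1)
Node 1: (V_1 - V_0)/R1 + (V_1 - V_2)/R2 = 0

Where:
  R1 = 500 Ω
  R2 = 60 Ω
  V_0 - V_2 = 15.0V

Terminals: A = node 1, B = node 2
Nodal analysis, taking node 2 as the 0 V reference.
Source V1 fixes V_0 = 15 V.
KCL at each unknown node (sum of currents leaving = 0; resistances in Ω):
  Node 1: (V_1 - 15)/500 + (V_1 - 0)/60 = 0
Collecting terms: 0.01867 × V_1 = 0.03  =>  V_1 = 1.607 V
The requested potential is V_1 = 1.607 V.

Final answer: V_1 = 1.607 V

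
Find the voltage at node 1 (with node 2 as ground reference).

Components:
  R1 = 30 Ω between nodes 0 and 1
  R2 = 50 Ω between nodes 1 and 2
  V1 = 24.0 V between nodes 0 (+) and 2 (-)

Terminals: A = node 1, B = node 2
Nodal analysis, taking node 2 as the 0 V reference.
Source V1 fixes V_0 = 24 V.
KCL at each unknown node (sum of currents leaving = 0; resistances in Ω):
  Node 1: (V_1 - 24)/30 + (V_1 - 0)/50 = 0
Collecting terms: 0.05333 × V_1 = 0.8  =>  V_1 = 15 V
The requested potential is V_1 = 15 V.

Final answer: V_1 = 15 V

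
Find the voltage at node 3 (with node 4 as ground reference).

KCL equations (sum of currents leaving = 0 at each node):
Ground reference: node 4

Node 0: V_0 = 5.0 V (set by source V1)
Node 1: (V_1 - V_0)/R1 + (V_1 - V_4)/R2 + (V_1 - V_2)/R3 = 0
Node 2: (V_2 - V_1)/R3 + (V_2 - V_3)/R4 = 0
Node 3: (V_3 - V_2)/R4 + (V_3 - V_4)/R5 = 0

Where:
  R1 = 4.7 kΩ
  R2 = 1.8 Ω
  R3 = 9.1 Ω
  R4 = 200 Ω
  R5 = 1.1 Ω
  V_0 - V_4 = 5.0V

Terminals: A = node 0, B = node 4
Nodal analysis, taking node 4 as the 0 V reference.
Source V1 fixes V_0 = 5 V.
KCL at each unknown node (sum of currents leaving = 0; resistances in Ω):
  Node 1: (V_1 - 5)/4700 + (V_1 - 0)/1.8 + (V_1 - V_2)/9.1 = 0
  Node 2: (V_2 - V_1)/9.1 + (V_2 - V_3)/200 = 0
  Node 3: (V_3 - V_2)/200 + (V_3 - 0)/1.1 = 0
Collecting terms (coefficients in siemens):
  0.6657·V_1 - 0.1099·V_2 = 0.001064
  0.1149·V_2 - 0.1099·V_1 - 0.005·V_3 = 0
  0.9141·V_3 - 0.005·V_2 = 0
Solving these 3 simultaneous equations (Gaussian elimination) gives:
  V_1 = 0.001898 V, V_2 = 0.001816 V, V_3 = 0.000009932 V
The requested potential is V_3 = 0.000009932 V.

Final answer: V_3 = 9.932e-06 V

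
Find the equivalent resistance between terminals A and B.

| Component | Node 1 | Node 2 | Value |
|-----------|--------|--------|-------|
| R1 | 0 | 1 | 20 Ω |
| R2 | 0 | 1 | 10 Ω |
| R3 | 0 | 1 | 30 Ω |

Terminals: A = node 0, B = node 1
Reduce the network between node 0 (A) and node 1 (B) by series/parallel combination:
  Rp1 = R1 ‖ R2 ‖ R3 (parallel, all between nodes 0 and 1) = 1/(1/20 + 1/10 + 1/30) = 5.455 Ω
R_eq = 5.455 Ω

Final answer: 5.455 Ω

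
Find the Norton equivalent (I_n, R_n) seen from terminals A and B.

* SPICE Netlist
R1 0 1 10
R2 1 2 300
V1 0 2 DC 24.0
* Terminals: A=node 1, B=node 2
Find the Thévenin equivalent first; then I_n = V_th/R_th and R_n = R_th.
Step 1 — V_th is the open-circuit voltage V_A - V_B (nothing connected across the terminals).
Nodal analysis, taking node 2 as the 0 V reference.
Source V1 fixes V_0 = 24 V.
KCL at each unknown node (sum of currents leaving = 0; resistances in Ω):
  Node 1: (V_1 - 24)/10 + (V_1 - 0)/300 = 0
Collecting terms: 0.1033 × V_1 = 2.4  =>  V_1 = 23.23 V
V_th = V_1 - V_2 = 23.23 - 0 = 23.23 V
Step 2 — R_th: zero the source — replace V1 by a short circuit (node 2 merges into node 0) — and find the resistance seen between A (node 1) and B (node 0).
Reduce the network between node 1 (A) and node 0 (B) by series/parallel combination:
  Rp1 = R1 ‖ R2 (parallel, both between nodes 0 and 1) = 1/(1/10 + 1/300) = 9.677 Ω
R_th = 9.677 Ω
I_n = V_th/R_th = 23.23/9.677 = 2.4 A, and R_n = R_th = 9.677 Ω

Final answer: I_n = 2.4 A, R_n = 9.677 Ω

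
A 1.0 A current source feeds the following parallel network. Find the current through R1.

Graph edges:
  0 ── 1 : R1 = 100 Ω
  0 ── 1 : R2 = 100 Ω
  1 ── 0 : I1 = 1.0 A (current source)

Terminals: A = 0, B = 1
All resistors sit directly between nodes 0 and 1, so they are in parallel and share one voltage V; the full source current 1 A splits among them.
1/R_par = 1/100 + 1/100 = 0.02 S  =>  R_par = 50 Ω
V = I × R_par = 1 × 50 = 50 V
I_R1 = V/R1 = 50/100 = 0.5 A

Final answer: 0.5 A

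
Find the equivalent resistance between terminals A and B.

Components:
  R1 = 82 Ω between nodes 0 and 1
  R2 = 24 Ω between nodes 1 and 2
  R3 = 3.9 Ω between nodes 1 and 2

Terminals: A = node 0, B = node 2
Reduce the network between node 0 (A) and node 2 (B) by series/parallel combination:
  Rp1 = R2 ‖ R3 (parallel, both between nodes 1 and 2) = 1/(1/24 + 1/3.9) = 3.355 Ω
  Rs1 = R1 + Rp1 (series, joined only at node 1) = 82 + 3.355 = 85.35 Ω
R_eq = 85.35 Ω

Final answer: 85.35 Ω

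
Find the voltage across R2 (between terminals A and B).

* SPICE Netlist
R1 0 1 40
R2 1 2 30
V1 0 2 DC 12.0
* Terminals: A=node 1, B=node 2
R1 and R2 are in series across V1 (node 0 → node 1 → node 2), and the output A–B is taken across R2, so this is a voltage divider.
Series current: I = V1/(R1 + R2) = 12/(40 + 30) = 12/70 = 0.1714 A
V_R2 = I × R2 = V1 × R2/(R1 + R2) = 12 × 30/70 = 5.143 V

Final answer: 5.143 V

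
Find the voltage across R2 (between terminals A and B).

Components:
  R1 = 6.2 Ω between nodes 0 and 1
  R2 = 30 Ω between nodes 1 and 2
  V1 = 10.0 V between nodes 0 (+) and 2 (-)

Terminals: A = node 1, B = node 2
R1 and R2 are in series across V1 (node 0 → node 1 → node 2), and the output A–B is taken across R2, so this is a voltage divider.
Series current: I = V1/(R1 + R2) = 10/(6.2 + 30) = 10/36.2 = 0.2762 A
V_R2 = I × R2 = V1 × R2/(R1 + R2) = 10 × 30/36.2 = 8.287 V

Final answer: 8.287 V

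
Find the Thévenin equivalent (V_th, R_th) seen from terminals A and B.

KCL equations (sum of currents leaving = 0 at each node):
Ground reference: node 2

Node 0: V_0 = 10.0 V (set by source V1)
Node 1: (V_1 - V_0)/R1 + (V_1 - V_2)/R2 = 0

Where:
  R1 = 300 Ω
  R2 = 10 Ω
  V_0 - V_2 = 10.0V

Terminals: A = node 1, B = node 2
Step 1 — V_th is the open-circuit voltage V_A - V_B (nothing connected across the terminals).
Nodal analysis, taking node 2 as the 0 V reference.
Source V1 fixes V_0 = 10 V.
KCL at each unknown node (sum of currents leaving = 0; resistances in Ω):
  Node 1: (V_1 - 10)/300 + (V_1 - 0)/10 = 0
Collecting terms: 0.1033 × V_1 = 0.03333  =>  V_1 = 0.3226 V
V_th = V_1 - V_2 = 0.3226 - 0 = 0.3226 V
Step 2 — R_th: zero the source — replace V1 by a short circuit (node 2 merges into node 0) — and find the resistance seen between A (node 1) and B (node 0).
Reduce the network between node 1 (A) and node 0 (B) by series/parallel combination:
  Rp1 = R1 ‖ R2 (parallel, both between nodes 0 and 1) = 1/(1/300 + 1/10) = 9.677 Ω
R_th = 9.677 Ω

Final answer: V_th = 0.3226 V, R_th = 9.677 Ω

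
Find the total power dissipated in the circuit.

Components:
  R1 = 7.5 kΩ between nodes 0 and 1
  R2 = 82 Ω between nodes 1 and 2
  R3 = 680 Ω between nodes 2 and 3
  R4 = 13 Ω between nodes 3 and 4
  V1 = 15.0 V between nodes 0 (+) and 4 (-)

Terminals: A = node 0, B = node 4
Nodal analysis, taking node 4 as the 0 V reference.
Source V1 fixes V_0 = 15 V.
KCL at each unknown node (sum of currents leaving = 0; resistances in Ω):
  Node 1: (V_1 - 15)/7500 + (V_1 - V_2)/82 = 0
  Node 2: (V_2 - V_1)/82 + (V_2 - V_3)/680 = 0
  Node 3: (V_3 - V_2)/680 + (V_3 - 0)/13 = 0
Collecting terms (coefficients in siemens):
  0.01233·V_1 - 0.0122·V_2 = 0.002
  0.01367·V_2 - 0.0122·V_1 - 0.001471·V_3 = 0
  0.07839·V_3 - 0.001471·V_2 = 0
Solving these 3 simultaneous equations (Gaussian elimination) gives:
  V_1 = 1.405 V, V_2 = 1.256 V, V_3 = 0.02356 V
Power in each resistor, P = (ΔV)²/R:
  P_R1 = (15 - 1.405)²/7500 = 0.02464 W
  P_R2 = (1.405 - 1.256)²/82 = 0.0002694 W
  P_R3 = (1.256 - 0.02356)²/680 = 0.002234 W
  P_R4 = (0.02356 - 0)²/13 = 0.00004272 W
P_total = P_R1 + P_R2 + P_R3 + P_R4 = 0.02719 W

Final answer: 0.02719 W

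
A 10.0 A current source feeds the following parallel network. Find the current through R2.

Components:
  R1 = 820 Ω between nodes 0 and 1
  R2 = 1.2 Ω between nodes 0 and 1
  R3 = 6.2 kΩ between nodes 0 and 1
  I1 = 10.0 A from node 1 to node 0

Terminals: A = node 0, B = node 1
All resistors sit directly between nodes 0 and 1, so they are in parallel and share one voltage V; the full source current 10 A splits among them.
1/R_par = 1/820 + 1/1.2 + 1/6200 = 0.8347 S  =>  R_par = 1.198 Ω
V = I × R_par = 10 × 1.198 = 11.98 V
I_R2 = V/R2 = 11.98/1.2 = 9.983 A

Final answer: 9.983 A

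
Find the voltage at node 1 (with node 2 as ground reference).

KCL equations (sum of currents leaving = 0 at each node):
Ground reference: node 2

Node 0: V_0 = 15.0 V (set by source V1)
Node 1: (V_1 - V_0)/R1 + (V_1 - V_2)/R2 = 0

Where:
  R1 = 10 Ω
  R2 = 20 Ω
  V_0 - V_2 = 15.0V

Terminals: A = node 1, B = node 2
Nodal analysis, taking node 2 as the 0 V reference.
Source V1 fixes V_0 = 15 V.
KCL at each unknown node (sum of currents leaving = 0; resistances in Ω):
  Node 1: (V_1 - 15)/10 + (V_1 - 0)/20 = 0
Collecting terms: 0.15 × V_1 = 1.5  =>  V_1 = 10 V
The requested potential is V_1 = 10 V.

Final answer: V_1 = 10 V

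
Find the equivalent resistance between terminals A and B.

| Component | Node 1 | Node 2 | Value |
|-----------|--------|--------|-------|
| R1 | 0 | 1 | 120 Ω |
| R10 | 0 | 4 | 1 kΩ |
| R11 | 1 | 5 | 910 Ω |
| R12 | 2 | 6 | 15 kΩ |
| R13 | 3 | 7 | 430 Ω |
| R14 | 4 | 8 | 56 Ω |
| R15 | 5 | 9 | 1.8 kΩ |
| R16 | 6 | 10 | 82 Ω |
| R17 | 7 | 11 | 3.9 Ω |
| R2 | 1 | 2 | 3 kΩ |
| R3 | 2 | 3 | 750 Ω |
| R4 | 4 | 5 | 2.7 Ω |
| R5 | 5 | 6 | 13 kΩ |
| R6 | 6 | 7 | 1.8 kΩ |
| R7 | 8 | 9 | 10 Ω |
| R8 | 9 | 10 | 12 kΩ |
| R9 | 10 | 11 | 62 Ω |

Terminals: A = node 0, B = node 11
The network is not a plain series/parallel combination. Inject a 1 A test current into terminal A (node 0) and return it from terminal B (node 11); then R_eq = V_A / (1 A).
Nodal analysis, taking node 11 as the 0 V reference.
Current source I_test pushes 1 A into node 0 and draws it out of node 11.
KCL at each unknown node (sum of currents leaving = 0; resistances in Ω):
  Node 0: (V_0 - V_1)/120 + (V_0 - V_4)/1000 - 1 = 0
  Node 1: (V_1 - V_0)/120 + (V_1 - V_2)/3000 + (V_1 - V_5)/910 = 0
  Node 2: (V_2 - V_1)/3000 + (V_2 - V_3)/750 + (V_2 - V_6)/15000 = 0
  Node 3: (V_3 - V_2)/750 + (V_3 - V_7)/430 = 0
  Node 4: (V_4 - V_0)/1000 + (V_4 - V_5)/2.7 + (V_4 - V_8)/56 = 0
  Node 5: (V_5 - V_1)/910 + (V_5 - V_4)/2.7 + (V_5 - V_6)/13000 + (V_5 - V_9)/1800 = 0
  Node 6: (V_6 - V_2)/15000 + (V_6 - V_5)/13000 + (V_6 - V_7)/1800 + (V_6 - V_10)/82 = 0
  Node 7: (V_7 - V_3)/430 + (V_7 - V_6)/1800 + (V_7 - 0)/3.9 = 0
  Node 8: (V_8 - V_4)/56 + (V_8 - V_9)/10 = 0
  Node 9: (V_9 - V_5)/1800 + (V_9 - V_8)/10 + (V_9 - V_10)/12000 = 0
  Node 10: (V_10 - V_6)/82 + (V_10 - V_9)/12000 + (V_10 - 0)/62 = 0
Collecting terms (coefficients in siemens):
  0.009333·V_0 - 0.008333·V_1 - 0.001·V_4 = 1
  0.009766·V_1 - 0.008333·V_0 - 0.0003333·V_2 - 0.001099·V_5 = 0
  0.001733·V_2 - 0.0003333·V_1 - 0.001333·V_3 - 0.00006667·V_6 = 0
  0.003659·V_3 - 0.001333·V_2 - 0.002326·V_7 = 0
  0.3892·V_4 - 0.001·V_0 - 0.3704·V_5 - 0.01786·V_8 = 0
  0.3721·V_5 - 0.001099·V_1 - 0.3704·V_4 - 0.00007692·V_6 - 0.0005556·V_9 = 0
  0.01289·V_6 - 0.00006667·V_2 - 0.00007692·V_5 - 0.0005556·V_7 - 0.0122·V_10 = 0
  0.2593·V_7 - 0.002326·V_3 - 0.0005556·V_6 = 0
  0.1179·V_8 - 0.01786·V_4 - 0.1·V_9 = 0
  0.1006·V_9 - 0.0005556·V_5 - 0.1·V_8 - 0.00008333·V_10 = 0
  0.02841·V_10 - 0.0122·V_6 - 0.00008333·V_9 = 0
Solving these 11 simultaneous equations (Gaussian elimination) gives:
  V_0 = 2637 V, V_1 = 2545 V, V_2 = 683.9 V, V_3 = 250.7 V
  V_4 = 2408 V, V_5 = 2408 V, V_6 = 41.5 V, V_7 = 2.337 V
  V_8 = 2398 V, V_9 = 2396 V, V_10 = 24.84 V
R_eq = V_0 / 1 A = 2637 Ω = 2.637 kΩ

Final answer: 2.637 kΩ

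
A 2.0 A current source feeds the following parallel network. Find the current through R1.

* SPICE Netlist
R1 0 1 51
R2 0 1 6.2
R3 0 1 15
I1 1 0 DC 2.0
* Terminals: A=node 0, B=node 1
All resistors sit directly between nodes 0 and 1, so they are in parallel and share one voltage V; the full source current 2 A splits among them.
1/R_par = 1/51 + 1/6.2 + 1/15 = 0.2476 S  =>  R_par = 4.039 Ω
V = I × R_par = 2 × 4.039 = 8.079 V
I_R1 = V/R1 = 8.079/51 = 0.1584 A

Final answer: 0.1584 A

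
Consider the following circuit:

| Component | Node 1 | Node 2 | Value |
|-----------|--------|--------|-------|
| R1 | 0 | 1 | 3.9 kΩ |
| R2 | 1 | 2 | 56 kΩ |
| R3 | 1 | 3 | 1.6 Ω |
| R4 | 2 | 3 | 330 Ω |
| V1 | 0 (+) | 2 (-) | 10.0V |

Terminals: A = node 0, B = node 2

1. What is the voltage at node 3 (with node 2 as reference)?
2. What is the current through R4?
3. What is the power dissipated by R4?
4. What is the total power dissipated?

Nodal analysis, taking node 2 as the 0 V reference.
Source V1 fixes V_0 = 10 V.
KCL at each unknown node (sum of currents leaving = 0; resistances in Ω):
  Node 1: (V_1 - 10)/3900 + (V_1 - 0)/56000 + (V_1 - V_3)/1.6 = 0
  Node 3: (V_3 - V_1)/1.6 + (V_3 - 0)/330 = 0
Collecting terms (coefficients in siemens):
  0.6253·V_1 - 0.625·V_3 = 0.002564
  0.628·V_3 - 0.625·V_1 = 0
Determinant D = (0.6253)(0.628) - (-0.625)(-0.625) = 0.002066
V_1 = [(0.002564)(0.628) - (-0.625)(0)]/D = 0.7794 V
V_3 = [(0.6253)(0) - (0.002564)(-0.625)]/D = 0.7756 V
Part 1:
  Read off the nodal solution: V_3 = 0.7756 V
Part 2:
  I_R4 = (V_2 - V_3)/R4 = (0 - 0.7756)/330 = -0.00235 A
  Magnitude: I_R4 = 0.00235 A
Part 3:
  I_R4 = (V_2 - V_3)/R4 = (0 - 0.7756)/330 = -0.00235 A
  P_R4 = I_R4² × R4 = (-0.00235)² × 330 = 0.001823 W
Part 4:
  Power in each resistor, P = (ΔV)²/R:
    P_R1 = (10 - 0.7794)²/3900 = 0.0218 W
    P_R2 = (0.7794 - 0)²/56000 = 0.00001085 W
    P_R3 = (0.7794 - 0.7756)²/1.6 = 0.000008839 W
    P_R4 = (0 - 0.7756)²/330 = 0.001823 W
  P_total = P_R1 + P_R2 + P_R3 + P_R4 = 0.02364 W

Final answers:
1. V_3 = 0.7756 V
2. I_R4 = 0.00235 A
3. P_R4 = 0.001823 W
4. P_total = 0.02364 W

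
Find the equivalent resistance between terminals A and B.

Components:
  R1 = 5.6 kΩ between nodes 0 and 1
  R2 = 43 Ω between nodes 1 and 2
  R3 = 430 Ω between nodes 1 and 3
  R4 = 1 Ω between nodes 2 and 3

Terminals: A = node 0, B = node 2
Reduce the network between node 0 (A) and node 2 (B) by series/parallel combination:
  Rs1 = R3 + R4 (series, joined only at node 3) = 430 + 1 = 431 Ω
  Rp1 = R2 ‖ Rs1 (parallel, both between nodes 1 and 2) = 1/(1/43 + 1/431) = 39.1 Ω
  Rs2 = R1 + Rp1 (series, joined only at node 1) = 5600 + 39.1 = 5639 Ω
R_eq = 5.639 kΩ

Final answer: 5.639 kΩ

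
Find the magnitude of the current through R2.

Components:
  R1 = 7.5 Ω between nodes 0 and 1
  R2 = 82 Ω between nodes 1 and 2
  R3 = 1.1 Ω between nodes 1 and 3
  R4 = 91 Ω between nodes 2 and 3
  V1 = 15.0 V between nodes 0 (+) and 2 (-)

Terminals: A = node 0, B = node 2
Nodal analysis, taking node 2 as the 0 V reference.
Source V1 fixes V_0 = 15 V.
KCL at each unknown node (sum of currents leaving = 0; resistances in Ω):
  Node 1: (V_1 - 15)/7.5 + (V_1 - 0)/82 + (V_1 - V_3)/1.1 = 0
  Node 3: (V_3 - V_1)/1.1 + (V_3 - 0)/91 = 0
Collecting terms (coefficients in siemens):
  1.055·V_1 - 0.9091·V_3 = 2
  0.9201·V_3 - 0.9091·V_1 = 0
Determinant D = (1.055)(0.9201) - (-0.9091)(-0.9091) = 0.1439
V_1 = [(2)(0.9201) - (-0.9091)(0)]/D = 12.79 V
V_3 = [(1.055)(0) - (2)(-0.9091)]/D = 12.64 V
I_R2 = (V_1 - V_2)/R2 = (12.79 - 0)/82 = 0.156 A
|I_R2| = 0.156 A

Final answer: |I_R2| = 0.156 A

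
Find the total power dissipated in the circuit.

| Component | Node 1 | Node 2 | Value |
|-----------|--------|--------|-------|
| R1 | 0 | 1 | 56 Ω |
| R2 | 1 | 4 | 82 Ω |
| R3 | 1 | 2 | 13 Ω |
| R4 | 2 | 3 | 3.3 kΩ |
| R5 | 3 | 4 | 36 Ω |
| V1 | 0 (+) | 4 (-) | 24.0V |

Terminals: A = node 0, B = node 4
Nodal analysis, taking node 4 as the 0 V reference.
Source V1 fixes V_0 = 24 V.
KCL at each unknown node (sum of currents leaving = 0; resistances in Ω):
  Node 1: (V_1 - 24)/56 + (V_1 - 0)/82 + (V_1 - V_2)/13 = 0
  Node 2: (V_2 - V_1)/13 + (V_2 - V_3)/3300 = 0
  Node 3: (V_3 - V_2)/3300 + (V_3 - 0)/36 = 0
Collecting terms (coefficients in siemens):
  0.107·V_1 - 0.07692·V_2 = 0.4286
  0.07723·V_2 - 0.07692·V_1 - 0.000303·V_3 = 0
  0.02808·V_3 - 0.000303·V_2 = 0
Solving these 3 simultaneous equations (Gaussian elimination) gives:
  V_1 = 14.12 V, V_2 = 14.07 V, V_3 = 0.1518 V
Power in each resistor, P = (ΔV)²/R:
  P_R1 = (24 - 14.12)²/56 = 1.743 W
  P_R2 = (14.12 - 0)²/82 = 2.432 W
  P_R3 = (14.12 - 14.07)²/13 = 0.0002311 W
  P_R4 = (14.07 - 0.1518)²/3300 = 0.05867 W
  P_R5 = (0.1518 - 0)²/36 = 0.00064 W
P_total = P_R1 + P_R2 + P_R3 + P_R4 + P_R5 = 4.234 W

Final answer: 4.234 W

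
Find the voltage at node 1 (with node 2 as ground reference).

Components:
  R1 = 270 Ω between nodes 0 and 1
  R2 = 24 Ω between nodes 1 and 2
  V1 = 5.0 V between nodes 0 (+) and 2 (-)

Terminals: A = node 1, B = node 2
Nodal analysis, taking node 2 as the 0 V reference.
Source V1 fixes V_0 = 5 V.
KCL at each unknown node (sum of currents leaving = 0; resistances in Ω):
  Node 1: (V_1 - 5)/270 + (V_1 - 0)/24 = 0
Collecting terms: 0.04537 × V_1 = 0.01852  =>  V_1 = 0.4082 V
The requested potential is V_1 = 0.4082 V.

Final answer: V_1 = 0.4082 V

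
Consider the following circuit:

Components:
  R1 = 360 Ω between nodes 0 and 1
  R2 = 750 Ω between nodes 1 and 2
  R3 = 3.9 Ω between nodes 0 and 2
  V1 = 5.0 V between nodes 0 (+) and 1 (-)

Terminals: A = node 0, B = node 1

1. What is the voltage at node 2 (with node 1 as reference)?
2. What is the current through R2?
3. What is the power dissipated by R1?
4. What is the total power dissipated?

Nodal analysis, taking node 1 as the 0 V reference.
Source V1 fixes V_0 = 5 V.
KCL at each unknown node (sum of currents leaving = 0; resistances in Ω):
  Node 2: (V_2 - 0)/750 + (V_2 - 5)/3.9 = 0
Collecting terms: 0.2577 × V_2 = 1.282  =>  V_2 = 4.974 V
Part 1:
  Read off the nodal solution: V_2 = 4.974 V
Part 2:
  I_R2 = (V_1 - V_2)/R2 = (0 - 4.974)/750 = -0.006632 A
  Magnitude: I_R2 = 0.006632 A
Part 3:
  I_R1 = (V_0 - V_1)/R1 = (5 - 0)/360 = 0.01389 A
  P_R1 = I_R1² × R1 = (0.01389)² × 360 = 0.06944 W
Part 4:
  Power in each resistor, P = (ΔV)²/R:
    P_R1 = (5 - 0)²/360 = 0.06944 W
    P_R2 = (0 - 4.974)²/750 = 0.03299 W
    P_R3 = (5 - 4.974)²/3.9 = 0.0001715 W
  P_total = P_R1 + P_R2 + P_R3 = 0.1026 W

Final answers:
1. V_2 = 4.974 V
2. I_R2 = 0.006632 A
3. P_R1 = 0.06944 W
4. P_total = 0.1026 W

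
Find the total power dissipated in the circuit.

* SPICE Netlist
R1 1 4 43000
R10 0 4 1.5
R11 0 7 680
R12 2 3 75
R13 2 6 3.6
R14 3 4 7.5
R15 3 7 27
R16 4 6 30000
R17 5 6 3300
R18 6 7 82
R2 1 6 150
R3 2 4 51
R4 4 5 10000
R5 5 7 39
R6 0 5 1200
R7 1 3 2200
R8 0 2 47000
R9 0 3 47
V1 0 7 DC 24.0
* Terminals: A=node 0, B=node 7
Nodal analysis, taking node 7 as the 0 V reference.
Source V1 fixes V_0 = 24 V.
KCL at each unknown node (sum of currents leaving = 0; resistances in Ω):
  Node 1: (V_1 - V_4)/43000 + (V_1 - V_6)/150 + (V_1 - V_3)/2200 = 0
  Node 2: (V_2 - V_4)/51 + (V_2 - 24)/47000 + (V_2 - V_3)/75 + (V_2 - V_6)/3.6 = 0
  Node 3: (V_3 - V_1)/2200 + (V_3 - 24)/47 + (V_3 - V_2)/75 + (V_3 - V_4)/7.5 + (V_3 - 0)/27 = 0
  Node 4: (V_4 - V_1)/43000 + (V_4 - V_2)/51 + (V_4 - V_5)/10000 + (V_4 - 24)/1.5 + (V_4 - V_3)/7.5 + (V_4 - V_6)/30000 = 0
  Node 5: (V_5 - V_4)/10000 + (V_5 - 0)/39 + (V_5 - 24)/1200 + (V_5 - V_6)/3300 = 0
  Node 6: (V_6 - V_1)/150 + (V_6 - V_2)/3.6 + (V_6 - V_4)/30000 + (V_6 - V_5)/3300 + (V_6 - 0)/82 = 0
Collecting terms (coefficients in siemens):
  0.007144·V_1 - 0.0004545·V_3 - 0.00002326·V_4 - 0.006667·V_6 = 0
  0.3107·V_2 - 0.01333·V_3 - 0.01961·V_4 - 0.2778·V_6 = 0.0005106
  0.2054·V_3 - 0.0004545·V_1 - 0.01333·V_2 - 0.1333·V_4 = 0.5106
  0.8198·V_4 - 0.00002326·V_1 - 0.01961·V_2 - 0.1333·V_3 - 0.0001·V_5 - 0.00003333·V_6 = 16
  0.02688·V_5 - 0.0001·V_4 - 0.000303·V_6 = 0.02
  0.297·V_6 - 0.006667·V_1 - 0.2778·V_2 - 0.00003333·V_4 - 0.000303·V_5 = 0
Solving these 6 simultaneous equations (Gaussian elimination) gives:
  V_1 = 15.09 V, V_2 = 15.5 V, V_3 = 18.37 V, V_4 = 22.88 V
  V_5 = 0.9965 V, V_6 = 14.84 V
Power in each resistor, P = (ΔV)²/R:
  P_R1 = (15.09 - 22.88)²/43000 = 0.001411 W
  P_R2 = (15.09 - 14.84)²/150 = 0.0004202 W
  P_R3 = (15.5 - 22.88)²/51 = 1.068 W
  P_R4 = (22.88 - 0.9965)²/10000 = 0.04788 W
  P_R5 = (0.9965 - 0)²/39 = 0.02546 W
  P_R6 = (24 - 0.9965)²/1200 = 0.441 W
  P_R7 = (15.09 - 18.37)²/2200 = 0.004901 W
  P_R8 = (24 - 15.5)²/47000 = 0.001538 W
  P_R9 = (24 - 18.37)²/47 = 0.6736 W
  P_R10 = (24 - 22.88)²/1.5 = 0.8391 W
  P_R11 = (24 - 0)²/680 = 0.8471 W
  P_R12 = (15.5 - 18.37)²/75 = 0.1102 W
  P_R13 = (15.5 - 14.84)²/3.6 = 0.1208 W
  P_R14 = (18.37 - 22.88)²/7.5 = 2.706 W
  P_R15 = (18.37 - 0)²/27 = 12.5 W
  P_R16 = (22.88 - 14.84)²/30000 = 0.002154 W
  P_R17 = (0.9965 - 14.84)²/3300 = 0.05806 W
  P_R18 = (14.84 - 0)²/82 = 2.685 W
P_total = P_R1 + P_R2 + P_R3 + P_R4 + P_R5 + P_R6 + P_R7 + P_R8 + P_R9 + P_R10 + P_R11 + P_R12 + P_R13 + P_R14 + P_R15 + P_R16 + P_R17 + P_R18 = 22.14 W

Final answer: 22.14 W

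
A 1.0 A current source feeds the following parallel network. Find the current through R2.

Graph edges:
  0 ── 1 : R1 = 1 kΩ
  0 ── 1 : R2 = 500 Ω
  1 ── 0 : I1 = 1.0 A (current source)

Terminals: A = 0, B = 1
All resistors sit directly between nodes 0 and 1, so they are in parallel and share one voltage V; the full source current 1 A splits among them.
1/R_par = 1/1000 + 1/500 = 0.003 S  =>  R_par = 333.3 Ω
V = I × R_par = 1 × 333.3 = 333.3 V
I_R2 = V/R2 = 333.3/500 = 0.6667 A

Final answer: 0.6667 A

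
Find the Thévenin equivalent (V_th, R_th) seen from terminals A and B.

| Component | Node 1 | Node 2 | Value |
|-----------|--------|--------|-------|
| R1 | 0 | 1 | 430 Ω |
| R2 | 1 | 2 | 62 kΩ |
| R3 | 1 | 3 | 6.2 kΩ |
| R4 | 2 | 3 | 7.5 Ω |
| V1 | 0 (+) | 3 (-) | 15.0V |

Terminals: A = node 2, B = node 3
Step 1 — V_th is the open-circuit voltage V_A - V_B (nothing connected across the terminals).
Nodal analysis, taking node 3 as the 0 V reference.
Source V1 fixes V_0 = 15 V.
KCL at each unknown node (sum of currents leaving = 0; resistances in Ω):
  Node 1: (V_1 - 15)/430 + (V_1 - V_2)/62000 + (V_1 - 0)/6200 = 0
  Node 2: (V_2 - V_1)/62000 + (V_2 - 0)/7.5 = 0
Collecting terms (coefficients in siemens):
  0.002503·V_1 - 0.00001613·V_2 = 0.03488
  0.1333·V_2 - 0.00001613·V_1 = 0
Determinant D = (0.002503)(0.1333) - (-0.00001613)(-0.00001613) = 0.0003338
V_1 = [(0.03488)(0.1333) - (-0.00001613)(0)]/D = 13.94 V
V_2 = [(0.002503)(0) - (0.03488)(-0.00001613)]/D = 0.001686 V
V_th = V_2 - V_3 = 0.001686 - 0 = 0.001686 V
Step 2 — R_th: zero the source — replace V1 by a short circuit (node 3 merges into node 0) — and find the resistance seen between A (node 2) and B (node 0).
Reduce the network between node 2 (A) and node 0 (B) by series/parallel combination:
  Rp1 = R1 ‖ R3 (parallel, both between nodes 0 and 1) = 1/(1/430 + 1/6200) = 402.1 Ω
  Rs1 = R2 + Rp1 (series, joined only at node 1) = 62000 + 402.1 = 62400 Ω
  Rp2 = R4 ‖ Rs1 (parallel, both between nodes 0 and 2) = 1/(1/7.5 + 1/62400) = 7.499 Ω
R_th = 7.499 Ω

Final answer: V_th = 0.001686 V, R_th = 7.499 Ω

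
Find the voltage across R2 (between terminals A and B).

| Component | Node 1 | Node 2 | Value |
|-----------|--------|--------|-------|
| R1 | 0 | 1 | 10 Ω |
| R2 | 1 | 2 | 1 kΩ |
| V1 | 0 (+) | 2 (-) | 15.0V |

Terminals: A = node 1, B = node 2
R1 and R2 are in series across V1 (node 0 → node 1 → node 2), and the output A–B is taken across R2, so this is a voltage divider.
Series current: I = V1/(R1 + R2) = 15/(10 + 1000) = 15/1010 = 0.01485 A
V_R2 = I × R2 = V1 × R2/(R1 + R2) = 15 × 1000/1010 = 14.85 V

Final answer: 14.85 V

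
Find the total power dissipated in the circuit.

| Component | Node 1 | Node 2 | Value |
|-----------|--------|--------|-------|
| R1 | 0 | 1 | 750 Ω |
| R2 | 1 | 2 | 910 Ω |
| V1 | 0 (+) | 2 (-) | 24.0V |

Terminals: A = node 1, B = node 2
Nodal analysis, taking node 2 as the 0 V reference.
Source V1 fixes V_0 = 24 V.
KCL at each unknown node (sum of currents leaving = 0; resistances in Ω):
  Node 1: (V_1 - 24)/750 + (V_1 - 0)/910 = 0
Collecting terms: 0.002432 × V_1 = 0.032  =>  V_1 = 13.16 V
Power in each resistor, P = (ΔV)²/R:
  P_R1 = (24 - 13.16)²/750 = 0.1568 W
  P_R2 = (13.16 - 0)²/910 = 0.1902 W
P_total = P_R1 + P_R2 = 0.347 W

Final answer: 0.347 W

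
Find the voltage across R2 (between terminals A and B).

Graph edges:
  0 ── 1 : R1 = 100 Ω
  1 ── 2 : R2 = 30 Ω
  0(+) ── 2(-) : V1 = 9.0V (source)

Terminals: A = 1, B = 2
R1 and R2 are in series across V1 (node 0 → node 1 → node 2), and the output A–B is taken across R2, so this is a voltage divider.
Series current: I = V1/(R1 + R2) = 9/(100 + 30) = 9/130 = 0.06923 A
V_R2 = I × R2 = V1 × R2/(R1 + R2) = 9 × 30/130 = 2.077 V

Final answer: 2.077 V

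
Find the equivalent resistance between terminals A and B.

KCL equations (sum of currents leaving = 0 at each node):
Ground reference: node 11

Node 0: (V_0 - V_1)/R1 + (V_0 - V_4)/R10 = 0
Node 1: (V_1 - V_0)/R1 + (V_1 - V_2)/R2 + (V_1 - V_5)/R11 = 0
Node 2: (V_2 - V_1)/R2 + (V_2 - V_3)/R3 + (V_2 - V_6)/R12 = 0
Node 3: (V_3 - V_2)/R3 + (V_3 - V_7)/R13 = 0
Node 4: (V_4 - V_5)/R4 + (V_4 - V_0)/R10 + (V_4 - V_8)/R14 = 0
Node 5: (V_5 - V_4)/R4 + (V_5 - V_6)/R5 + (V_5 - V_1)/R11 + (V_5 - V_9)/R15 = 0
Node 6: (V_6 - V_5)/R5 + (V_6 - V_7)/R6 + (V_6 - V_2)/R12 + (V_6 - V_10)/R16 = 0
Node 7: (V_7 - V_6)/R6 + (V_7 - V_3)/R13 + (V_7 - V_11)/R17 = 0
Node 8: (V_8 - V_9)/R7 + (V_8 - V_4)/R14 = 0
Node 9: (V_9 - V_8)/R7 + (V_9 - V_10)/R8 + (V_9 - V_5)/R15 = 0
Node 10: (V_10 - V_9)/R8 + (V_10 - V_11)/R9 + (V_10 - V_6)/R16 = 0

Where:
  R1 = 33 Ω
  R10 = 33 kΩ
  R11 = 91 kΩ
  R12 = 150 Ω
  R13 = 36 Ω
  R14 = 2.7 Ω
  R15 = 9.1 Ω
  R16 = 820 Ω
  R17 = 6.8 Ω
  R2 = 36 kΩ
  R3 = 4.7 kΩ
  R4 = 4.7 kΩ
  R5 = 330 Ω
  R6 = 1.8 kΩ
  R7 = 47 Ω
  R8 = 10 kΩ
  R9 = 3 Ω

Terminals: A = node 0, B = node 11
The network is not a plain series/parallel combination. Inject a 1 A test current into terminal A (node 0) and return it from terminal B (node 11); then R_eq = V_A / (1 A).
Nodal analysis, taking node 11 as the 0 V reference.
Current source I_test pushes 1 A into node 0 and draws it out of node 11.
KCL at each unknown node (sum of currents leaving = 0; resistances in Ω):
  Node 0: (V_0 - V_1)/33 + (V_0 - V_4)/33000 - 1 = 0
  Node 1: (V_1 - V_0)/33 + (V_1 - V_2)/36000 + (V_1 - V_5)/91000 = 0
  Node 2: (V_2 - V_1)/36000 + (V_2 - V_3)/4700 + (V_2 - V_6)/150 = 0
  Node 3: (V_3 - V_2)/4700 + (V_3 - V_7)/36 = 0
  Node 4: (V_4 - V_0)/33000 + (V_4 - V_5)/4700 + (V_4 - V_8)/2.7 = 0
  Node 5: (V_5 - V_1)/91000 + (V_5 - V_4)/4700 + (V_5 - V_6)/330 + (V_5 - V_9)/9.1 = 0
  Node 6: (V_6 - V_2)/150 + (V_6 - V_5)/330 + (V_6 - V_7)/1800 + (V_6 - V_10)/820 = 0
  Node 7: (V_7 - V_3)/36 + (V_7 - V_6)/1800 + (V_7 - 0)/6.8 = 0
  Node 8: (V_8 - V_4)/2.7 + (V_8 - V_9)/47 = 0
  Node 9: (V_9 - V_5)/9.1 + (V_9 - V_8)/47 + (V_9 - V_10)/10000 = 0
  Node 10: (V_10 - V_6)/820 + (V_10 - V_9)/10000 + (V_10 - 0)/3 = 0
Collecting terms (coefficients in siemens):
  0.03033·V_0 - 0.0303·V_1 - 0.0000303·V_4 = 1
  0.03034·V_1 - 0.0303·V_0 - 0.00002778·V_2 - 0.00001099·V_5 = 0
  0.006907·V_2 - 0.00002778·V_1 - 0.0002128·V_3 - 0.006667·V_6 = 0
  0.02799·V_3 - 0.0002128·V_2 - 0.02778·V_7 = 0
  0.3706·V_4 - 0.0000303·V_0 - 0.0002128·V_5 - 0.3704·V_8 = 0
  0.1131·V_5 - 0.00001099·V_1 - 0.0002128·V_4 - 0.00303·V_6 - 0.1099·V_9 = 0
  0.01147·V_6 - 0.006667·V_2 - 0.00303·V_5 - 0.0005556·V_7 - 0.00122·V_10 = 0
  0.1754·V_7 - 0.02778·V_3 - 0.0005556·V_6 = 0
  0.3916·V_8 - 0.3704·V_4 - 0.02128·V_9 = 0
  0.1313·V_9 - 0.1099·V_5 - 0.02128·V_8 - 0.0001·V_10 = 0
  0.3347·V_10 - 0.00122·V_6 - 0.0001·V_9 = 0
Solving these 11 simultaneous equations (Gaussian elimination) gives:
  V_0 = 15090 V, V_1 = 15070 V, V_2 = 512.9 V, V_3 = 6.373 V
  V_4 = 668.4 V, V_5 = 643.6 V, V_6 = 468.4 V, V_7 = 2.493 V
  V_8 = 667.3 V, V_9 = 647 V, V_10 = 1.9 V
R_eq = V_0 / 1 A = 15090 Ω = 15.09 kΩ

Final answer: 15.09 kΩ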